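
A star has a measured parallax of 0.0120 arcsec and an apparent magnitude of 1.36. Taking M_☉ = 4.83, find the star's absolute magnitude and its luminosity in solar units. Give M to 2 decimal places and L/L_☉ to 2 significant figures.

M ≈ -3.24; L/L_☉ ≈ 1700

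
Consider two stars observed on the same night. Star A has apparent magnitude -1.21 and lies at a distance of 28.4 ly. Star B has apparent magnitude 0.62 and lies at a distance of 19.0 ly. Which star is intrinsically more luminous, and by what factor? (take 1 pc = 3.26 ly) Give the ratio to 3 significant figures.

Star A is more luminous, by a factor of 12.1.

Star A: d = 28.4 ly / 3.26 = 8.712 pc
Star A: M = m − 5 log₁₀ d + 5 = -1.21 − 5·0.9401 + 5 = -0.911
Star B: d = 19.0 ly / 3.26 = 5.828 pc
Star B: M = m − 5 log₁₀ d + 5 = 0.62 − 5·0.7655 + 5 = 1.792
ΔM = M_A − M_B = -0.911 − (1.792) = -2.703; smaller M is more luminous → Star A.
L ratio = 10^(0.4 |ΔM|) = 10^1.081 = 12.05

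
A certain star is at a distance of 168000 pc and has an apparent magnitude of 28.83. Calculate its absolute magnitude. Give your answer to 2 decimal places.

5 log₁₀(d/10 pc) = 5 log₁₀(168000) − 5 = 21.127
M = m − 5 log₁₀(d/10) = 28.83 − 21.127 = 7.703

M ≈ 7.70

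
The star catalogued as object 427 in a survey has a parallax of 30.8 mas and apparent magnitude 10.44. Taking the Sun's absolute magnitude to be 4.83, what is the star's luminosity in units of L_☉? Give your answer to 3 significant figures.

L/L_☉ ≈ 0.0601

d = 1/p = 1000/30.8 mas = 32.47 pc
M = m − 5 log₁₀ d + 5 = 10.44 − 5·1.5114 + 5 = 7.883
M − M_☉ = 7.883 − 4.83 = 3.053
L/L_☉ = 10^(−0.4 × 3.053) = 0.06010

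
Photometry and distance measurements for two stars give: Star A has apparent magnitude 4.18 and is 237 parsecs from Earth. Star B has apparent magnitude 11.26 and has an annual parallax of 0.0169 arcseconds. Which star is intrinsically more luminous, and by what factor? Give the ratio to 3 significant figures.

Star A is more luminous, by a factor of 10900.

Star A: M = m − 5 log₁₀ d + 5 = 4.18 − 5·2.3747 + 5 = -2.694
Star B: d = 1/p = 1/0.0169″ = 59.17 pc
Star B: M = m − 5 log₁₀ d + 5 = 11.26 − 5·1.7721 + 5 = 7.399
ΔM = M_A − M_B = -2.694 − (7.399) = -10.093; smaller M is more luminous → Star A.
L ratio = 10^(0.4 |ΔM|) = 10^4.037 = 10900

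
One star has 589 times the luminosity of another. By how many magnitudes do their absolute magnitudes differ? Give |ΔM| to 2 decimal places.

Pogson: ΔM = −2.5 log₁₀(ratio) = −2.5 log₁₀(589) = −2.5 × 2.7701 = -6.925

|ΔM| ≈ 6.93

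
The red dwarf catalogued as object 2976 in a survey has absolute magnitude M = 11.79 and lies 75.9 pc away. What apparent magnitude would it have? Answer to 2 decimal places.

m ≈ 16.19

m = M + 5 log₁₀ d − 5 = 11.79 + 5·1.8802 − 5 = 16.191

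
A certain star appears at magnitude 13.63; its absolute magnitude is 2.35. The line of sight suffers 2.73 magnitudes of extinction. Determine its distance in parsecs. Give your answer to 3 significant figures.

m − M = 5 log₁₀(d/10 pc) + A  ⇒  13.63 − (2.35) − 2.73 = 5 log₁₀(d/10)
8.550 = 5 log₁₀(d/10)
log₁₀ d = (m − M − A)/5 + 1 = 2.7100
d = 10^2.7100 = 512.9 pc

d ≈ 513 pc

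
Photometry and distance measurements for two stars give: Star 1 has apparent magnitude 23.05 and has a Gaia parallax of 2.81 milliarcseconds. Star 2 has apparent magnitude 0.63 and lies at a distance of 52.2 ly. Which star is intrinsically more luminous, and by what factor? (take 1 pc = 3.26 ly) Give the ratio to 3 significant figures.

Star 1: p = 2.81 mas = 2.81×10^-3″ → d = 1/p = 355.9 pc
Star 1: M = m − 5 log₁₀ d + 5 = 23.05 − 5·2.5513 + 5 = 15.294
Star 2: d = 52.2 ly / 3.26 = 16.01 pc
Star 2: M = m − 5 log₁₀ d + 5 = 0.63 − 5·1.2045 + 5 = -0.392
ΔM = M_1 − M_2 = 15.294 − (-0.392) = 15.686; smaller M is more luminous → Star 2.
L ratio = 10^(0.4 |ΔM|) = 10^6.274 = 1.881×10^6

Star 2 is more luminous, by a factor of 1.88×10^6.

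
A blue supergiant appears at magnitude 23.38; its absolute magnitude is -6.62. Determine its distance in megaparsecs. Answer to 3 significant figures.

d ≈ 10.0 Mpc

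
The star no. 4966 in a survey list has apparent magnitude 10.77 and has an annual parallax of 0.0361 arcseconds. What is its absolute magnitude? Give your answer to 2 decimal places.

M ≈ 8.56

d = 1/p = 1/0.0361″ = 27.70 pc
5 log₁₀(d/10 pc) = 5 log₁₀(27.70) − 5 = 2.212
M = m − 5 log₁₀(d/10) = 10.77 − 2.212 = 8.558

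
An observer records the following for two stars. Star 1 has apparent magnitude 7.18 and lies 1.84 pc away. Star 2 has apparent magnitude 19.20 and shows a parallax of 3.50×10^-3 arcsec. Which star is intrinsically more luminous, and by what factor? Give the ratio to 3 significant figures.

Star 1 is more luminous, by a factor of 2.67.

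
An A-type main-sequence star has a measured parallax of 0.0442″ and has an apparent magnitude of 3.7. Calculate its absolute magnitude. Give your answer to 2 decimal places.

d = 1/p = 1/0.0442″ = 22.62 pc
5 log₁₀(d/10 pc) = 5 log₁₀(22.62) − 5 = 1.773
M = m − 5 log₁₀(d/10) = 3.7 − 1.773 = 1.927

M ≈ 1.93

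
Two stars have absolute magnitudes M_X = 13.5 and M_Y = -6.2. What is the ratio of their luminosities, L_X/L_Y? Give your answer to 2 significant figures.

ΔM = M_X − M_Y = 19.7
L_X/L_Y = 10^(−0.4 ΔM) = 10^-7.880 = 1.318×10^-8

L_X/L_Y ≈ 1.3×10^-8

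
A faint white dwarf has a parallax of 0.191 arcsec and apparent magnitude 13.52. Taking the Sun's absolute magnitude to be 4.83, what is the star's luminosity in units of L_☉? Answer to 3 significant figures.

d = 1/p = 1/0.191″ = 5.236 pc
M = m − 5 log₁₀ d + 5 = 13.52 − 5·0.7190 + 5 = 14.925
M − M_☉ = 14.925 − 4.83 = 10.095
L/L_☉ = 10^(−0.4 × 10.095) = 9.161×10^-5

L/L_☉ ≈ 9.16×10^-5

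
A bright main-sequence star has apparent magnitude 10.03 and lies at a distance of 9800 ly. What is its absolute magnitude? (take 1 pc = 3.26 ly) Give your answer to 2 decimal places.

d = 9800 ly / 3.26 = 3006 pc
5 log₁₀(d/10 pc) = 5 log₁₀(3006) − 5 = 12.390
M = m − 5 log₁₀(d/10) = 10.03 − 12.390 = -2.360

M ≈ -2.36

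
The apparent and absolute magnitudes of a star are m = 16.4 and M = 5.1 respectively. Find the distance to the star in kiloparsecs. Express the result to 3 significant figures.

Distance modulus: m − M = 16.4 − (5.1) = 11.300
m − M = 5 log₁₀ d − 5
log₁₀ d = (m − M)/5 + 1 = 3.2600
d = 10^3.2600 = 1820 pc
= 1.820 kpc

d ≈ 1.82 kpc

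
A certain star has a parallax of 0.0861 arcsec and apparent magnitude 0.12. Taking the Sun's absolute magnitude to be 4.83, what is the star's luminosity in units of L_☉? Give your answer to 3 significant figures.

L/L_☉ ≈ 103

d = 1/p = 1/0.0861″ = 11.61 pc
M = m − 5 log₁₀ d + 5 = 0.12 − 5·1.0650 + 5 = -0.205
M − M_☉ = -0.205 − 4.83 = -5.035
L/L_☉ = 10^(−0.4 × -5.035) = 103.3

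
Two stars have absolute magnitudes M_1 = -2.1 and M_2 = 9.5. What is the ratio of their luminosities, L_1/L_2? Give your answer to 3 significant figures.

ΔM = M_1 − M_2 = -11.6
L_1/L_2 = 10^(−0.4 ΔM) = 10^4.640 = 43650

L_1/L_2 ≈ 43700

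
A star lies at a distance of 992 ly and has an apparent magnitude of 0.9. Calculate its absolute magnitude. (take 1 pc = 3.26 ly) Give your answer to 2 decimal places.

d = 992 ly / 3.26 = 304.3 pc
5 log₁₀(d/10 pc) = 5 log₁₀(304.3) − 5 = 7.416
M = m − 5 log₁₀(d/10) = 0.9 − 7.416 = -6.516

M ≈ -6.52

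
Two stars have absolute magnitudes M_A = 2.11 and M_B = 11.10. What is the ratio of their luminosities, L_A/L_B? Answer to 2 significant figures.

L_A/L_B ≈ 3900

ΔM = M_A − M_B = -8.99
L_A/L_B = 10^(−0.4 ΔM) = 10^3.596 = 3945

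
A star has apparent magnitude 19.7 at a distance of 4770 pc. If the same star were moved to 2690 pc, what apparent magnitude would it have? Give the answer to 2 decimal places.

m ≈ 18.46

Flux ∝ 1/d², so Δm = 5 log₁₀(d₂/d₁) = 5 log₁₀(2690/4770) = -1.244
m₂ = m₁ + Δm = 19.7 + (-1.244) = 18.456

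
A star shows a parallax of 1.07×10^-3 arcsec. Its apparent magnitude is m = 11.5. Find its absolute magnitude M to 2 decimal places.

d = 1/p = 1/1.07×10^-3″ = 934.6 pc
5 log₁₀(d/10 pc) = 5 log₁₀(934.6) − 5 = 9.853
M = m − 5 log₁₀(d/10) = 11.5 − 9.853 = 1.647

M ≈ 1.65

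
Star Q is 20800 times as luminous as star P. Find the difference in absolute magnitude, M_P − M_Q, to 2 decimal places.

Pogson: ΔM = −2.5 log₁₀(ratio) = −2.5 log₁₀(20800) = −2.5 × 4.3181 = -10.795
Star Q is brighter so has the smaller magnitude: M_P − M_Q is positive.

M_P − M_Q ≈ 10.80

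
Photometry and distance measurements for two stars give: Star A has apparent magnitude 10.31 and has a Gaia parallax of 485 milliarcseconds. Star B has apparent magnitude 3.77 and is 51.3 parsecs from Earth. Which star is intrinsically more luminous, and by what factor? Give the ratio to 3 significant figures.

Star B is more luminous, by a factor of 256000.

Star A: p = 485 mas = 0.485″ → d = 1/p = 2.062 pc
Star A: M = m − 5 log₁₀ d + 5 = 10.31 − 5·0.3143 + 5 = 13.739
Star B: M = m − 5 log₁₀ d + 5 = 3.77 − 5·1.7101 + 5 = 0.219
ΔM = M_A − M_B = 13.739 − (0.219) = 13.519; smaller M is more luminous → Star B.
L ratio = 10^(0.4 |ΔM|) = 10^5.408 = 255700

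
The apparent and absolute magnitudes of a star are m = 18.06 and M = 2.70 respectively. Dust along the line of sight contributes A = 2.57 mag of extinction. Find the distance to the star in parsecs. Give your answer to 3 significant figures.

m − M = 5 log₁₀(d/10 pc) + A  ⇒  18.06 − (2.70) − 2.57 = 5 log₁₀(d/10)
12.790 = 5 log₁₀(d/10)
log₁₀ d = (m − M − A)/5 + 1 = 3.5580
d = 10^3.5580 = 3614 pc

d ≈ 3610 pc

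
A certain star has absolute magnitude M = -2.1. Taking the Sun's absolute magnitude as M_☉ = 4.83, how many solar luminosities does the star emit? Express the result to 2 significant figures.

L/L_☉ ≈ 590

M − M_☉ = -2.1 − 4.83 = -6.930
L/L_☉ = 10^(−0.4 (M − M_☉)) = 10^2.772 = 591.6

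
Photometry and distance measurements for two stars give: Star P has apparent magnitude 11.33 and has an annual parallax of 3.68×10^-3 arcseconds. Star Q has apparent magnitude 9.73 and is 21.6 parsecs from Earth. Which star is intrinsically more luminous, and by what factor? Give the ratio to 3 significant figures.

Star P is more luminous, by a factor of 36.3.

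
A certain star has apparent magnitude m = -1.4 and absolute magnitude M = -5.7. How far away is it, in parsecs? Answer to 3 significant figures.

d ≈ 72.4 pc

Distance modulus: m − M = -1.4 − (-5.7) = 4.300
m − M = 5 log₁₀ d − 5
log₁₀ d = (m − M)/5 + 1 = 1.8600
d = 10^1.8600 = 72.44 pc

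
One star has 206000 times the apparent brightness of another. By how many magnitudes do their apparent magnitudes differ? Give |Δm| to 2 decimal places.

|Δm| ≈ 13.28

Pogson: Δm = −2.5 log₁₀(ratio) = −2.5 log₁₀(206000) = −2.5 × 5.3139 = -13.285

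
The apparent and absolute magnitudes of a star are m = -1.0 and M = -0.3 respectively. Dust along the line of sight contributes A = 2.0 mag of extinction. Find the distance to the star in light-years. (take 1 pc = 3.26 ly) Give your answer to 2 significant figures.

d ≈ 9.4 ly

m − M = 5 log₁₀(d/10 pc) + A  ⇒  -1.0 − (-0.3) − 2.0 = 5 log₁₀(d/10)
-2.700 = 5 log₁₀(d/10)
log₁₀ d = (m − M − A)/5 + 1 = 0.4600
d = 10^0.4600 = 2.884 pc
= 9.402 ly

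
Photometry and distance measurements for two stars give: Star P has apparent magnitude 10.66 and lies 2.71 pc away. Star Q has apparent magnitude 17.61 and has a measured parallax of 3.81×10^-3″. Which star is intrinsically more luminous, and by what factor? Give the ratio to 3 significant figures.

Star Q is more luminous, by a factor of 15.6.

Star P: M = m − 5 log₁₀ d + 5 = 10.66 − 5·0.4330 + 5 = 13.495
Star Q: d = 1/p = 1/3.81×10^-3″ = 262.5 pc
Star Q: M = m − 5 log₁₀ d + 5 = 17.61 − 5·2.4191 + 5 = 10.515
ΔM = M_P − M_Q = 13.495 − (10.515) = 2.981; smaller M is more luminous → Star Q.
L ratio = 10^(0.4 |ΔM|) = 10^1.192 = 15.57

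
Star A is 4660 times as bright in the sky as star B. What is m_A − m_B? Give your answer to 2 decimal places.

Pogson: Δm = −2.5 log₁₀(ratio) = −2.5 log₁₀(4660) = −2.5 × 3.6684 = -9.171
Star A is brighter, so it has the smaller magnitude: the difference is negative.

m_A − m_B ≈ -9.17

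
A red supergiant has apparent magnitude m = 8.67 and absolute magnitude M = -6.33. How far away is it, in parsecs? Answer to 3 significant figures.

Distance modulus: m − M = 8.67 − (-6.33) = 15.000
m − M = 5 log₁₀ d − 5
log₁₀ d = (m − M)/5 + 1 = 4.0000
d = 10^4.0000 = 10000 pc

d ≈ 10000 pc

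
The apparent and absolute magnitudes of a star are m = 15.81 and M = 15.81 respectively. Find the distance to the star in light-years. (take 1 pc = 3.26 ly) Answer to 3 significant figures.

d ≈ 32.6 ly

Distance modulus: m − M = 15.81 − (15.81) = 0.000
m − M = 5 log₁₀ d − 5
log₁₀ d = (m − M)/5 + 1 = 1.0000
d = 10^1.0000 = 10.00 pc
= 32.60 ly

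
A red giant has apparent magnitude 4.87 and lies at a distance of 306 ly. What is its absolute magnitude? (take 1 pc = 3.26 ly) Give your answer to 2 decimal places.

d = 306 ly / 3.26 = 93.87 pc
5 log₁₀(d/10 pc) = 5 log₁₀(93.87) − 5 = 4.863
M = m − 5 log₁₀(d/10) = 4.87 − 4.863 = 0.007

M ≈ 0.01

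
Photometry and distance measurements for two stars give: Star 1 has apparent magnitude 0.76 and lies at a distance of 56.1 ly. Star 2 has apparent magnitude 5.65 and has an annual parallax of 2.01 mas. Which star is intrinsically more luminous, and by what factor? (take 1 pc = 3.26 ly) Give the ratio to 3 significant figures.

Star 2 is more luminous, by a factor of 9.25.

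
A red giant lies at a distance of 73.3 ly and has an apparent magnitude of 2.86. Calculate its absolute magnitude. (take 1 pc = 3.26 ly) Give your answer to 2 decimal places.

M ≈ 1.10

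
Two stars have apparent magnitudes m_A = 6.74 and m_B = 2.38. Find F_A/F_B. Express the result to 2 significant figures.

F_A/F_B ≈ 0.018

Magnitude difference = 4.36
Flux ratio = 10^(−0.4 Δm) = 10^(−0.4 × 4.36) = 10^-1.744 = 0.01803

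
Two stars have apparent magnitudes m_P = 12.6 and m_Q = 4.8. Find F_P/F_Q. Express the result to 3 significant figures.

F_P/F_Q ≈ 7.59×10^-4

Δm = 12.6 − (4.8) = 7.8
Flux ratio = 10^(−0.4 Δm) = 10^(−0.4 × 7.8) = 10^-3.120 = 7.586×10^-4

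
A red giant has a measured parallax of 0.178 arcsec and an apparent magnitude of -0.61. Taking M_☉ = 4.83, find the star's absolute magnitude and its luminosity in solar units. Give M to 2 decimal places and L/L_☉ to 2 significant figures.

d = 1/p = 1/0.178″ = 5.618 pc
M = m − 5 log₁₀ d + 5 = -0.61 − 5·0.7496 + 5 = 0.642
M − M_☉ = 0.642 − 4.83 = -4.188
L/L_☉ = 10^(−0.4 × -4.188) = 47.33

M ≈ 0.64; L/L_☉ ≈ 47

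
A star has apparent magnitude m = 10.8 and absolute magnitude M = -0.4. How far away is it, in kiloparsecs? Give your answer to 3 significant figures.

μ = m − M = 11.200
m − M = 5 log₁₀ d − 5
log₁₀ d = (m − M)/5 + 1 = 3.2400
d = 10^3.2400 = 1738 pc
= 1.738 kpc

d ≈ 1.74 kpc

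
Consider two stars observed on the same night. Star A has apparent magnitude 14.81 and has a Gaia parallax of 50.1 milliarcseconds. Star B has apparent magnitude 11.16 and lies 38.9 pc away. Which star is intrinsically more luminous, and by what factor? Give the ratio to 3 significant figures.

Star A: p = 50.1 mas = 0.0501″ → d = 1/p = 19.96 pc
Star A: M = m − 5 log₁₀ d + 5 = 14.81 − 5·1.3002 + 5 = 13.309
Star B: M = m − 5 log₁₀ d + 5 = 11.16 − 5·1.5899 + 5 = 8.210
ΔM = M_A − M_B = 13.309 − (8.210) = 5.099; smaller M is more luminous → Star B.
L ratio = 10^(0.4 |ΔM|) = 10^2.040 = 109.5

Star B is more luminous, by a factor of 110.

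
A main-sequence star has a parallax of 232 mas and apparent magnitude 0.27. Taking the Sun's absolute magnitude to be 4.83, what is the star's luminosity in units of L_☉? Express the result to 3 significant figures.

L/L_☉ ≈ 12.4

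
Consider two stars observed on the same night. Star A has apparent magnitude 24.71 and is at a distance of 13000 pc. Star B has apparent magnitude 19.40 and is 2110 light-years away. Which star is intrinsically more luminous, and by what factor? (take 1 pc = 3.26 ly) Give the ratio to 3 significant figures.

Star A: M = m − 5 log₁₀ d + 5 = 24.71 − 5·4.1139 + 5 = 9.140
Star B: d = 2110 ly / 3.26 = 647.2 pc
Star B: M = m − 5 log₁₀ d + 5 = 19.40 − 5·2.8111 + 5 = 10.345
ΔM = M_A − M_B = 9.140 − (10.345) = -1.204; smaller M is more luminous → Star A.
L ratio = 10^(0.4 |ΔM|) = 10^0.482 = 3.032

Star A is more luminous, by a factor of 3.03.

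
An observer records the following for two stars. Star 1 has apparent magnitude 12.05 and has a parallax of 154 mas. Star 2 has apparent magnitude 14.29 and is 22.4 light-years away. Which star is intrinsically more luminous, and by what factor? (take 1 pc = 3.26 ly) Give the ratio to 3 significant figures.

Star 1 is more luminous, by a factor of 7.03.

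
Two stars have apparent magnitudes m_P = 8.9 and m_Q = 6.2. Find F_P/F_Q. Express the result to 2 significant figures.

F_P/F_Q ≈ 0.083

Δm = 8.9 − (6.2) = 2.7
Flux ratio = 10^(−0.4 Δm) = 10^(−0.4 × 2.7) = 10^-1.080 = 0.08318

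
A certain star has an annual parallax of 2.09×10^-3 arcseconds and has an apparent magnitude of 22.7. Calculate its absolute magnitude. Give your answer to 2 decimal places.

d = 1/p = 1/2.09×10^-3″ = 478.5 pc
5 log₁₀(d/10 pc) = 5 log₁₀(478.5) − 5 = 8.399
M = m − 5 log₁₀(d/10) = 22.7 − 8.399 = 14.301

M ≈ 14.30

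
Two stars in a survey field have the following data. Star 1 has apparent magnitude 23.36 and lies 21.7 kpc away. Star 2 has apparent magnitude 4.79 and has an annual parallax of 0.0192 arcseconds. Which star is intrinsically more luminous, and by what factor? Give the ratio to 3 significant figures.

Star 1: d = 21.7 kpc = 21700 pc
Star 1: M = m − 5 log₁₀ d + 5 = 23.36 − 5·4.3365 + 5 = 6.678
Star 2: d = 1/p = 1/0.0192″ = 52.08 pc
Star 2: M = m − 5 log₁₀ d + 5 = 4.79 − 5·1.7167 + 5 = 1.207
ΔM = M_1 − M_2 = 6.678 − (1.207) = 5.471; smaller M is more luminous → Star 2.
L ratio = 10^(0.4 |ΔM|) = 10^2.188 = 154.3

Star 2 is more luminous, by a factor of 154.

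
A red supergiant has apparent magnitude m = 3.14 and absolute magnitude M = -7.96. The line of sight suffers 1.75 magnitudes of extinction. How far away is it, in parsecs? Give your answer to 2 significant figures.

d ≈ 740 pc

m − M = 5 log₁₀(d/10 pc) + A  ⇒  3.14 − (-7.96) − 1.75 = 5 log₁₀(d/10)
9.350 = 5 log₁₀(d/10)
log₁₀ d = (m − M − A)/5 + 1 = 2.8700
d = 10^2.8700 = 741.3 pc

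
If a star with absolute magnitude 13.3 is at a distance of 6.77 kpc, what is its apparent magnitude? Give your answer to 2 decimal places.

m ≈ 27.45

d = 6.77 kpc = 6770 pc
m = M + 5 log₁₀ d − 5 = 13.3 + 5·3.8306 − 5 = 27.453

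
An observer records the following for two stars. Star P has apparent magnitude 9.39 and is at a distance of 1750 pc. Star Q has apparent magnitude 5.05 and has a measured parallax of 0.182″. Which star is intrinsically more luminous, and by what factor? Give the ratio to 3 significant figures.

Star P is more luminous, by a factor of 1860.

Star P: M = m − 5 log₁₀ d + 5 = 9.39 − 5·3.2430 + 5 = -1.825
Star Q: d = 1/p = 1/0.182″ = 5.495 pc
Star Q: M = m − 5 log₁₀ d + 5 = 5.05 − 5·0.7399 + 5 = 6.350
ΔM = M_P − M_Q = -1.825 − (6.350) = -8.176; smaller M is more luminous → Star P.
L ratio = 10^(0.4 |ΔM|) = 10^3.270 = 1863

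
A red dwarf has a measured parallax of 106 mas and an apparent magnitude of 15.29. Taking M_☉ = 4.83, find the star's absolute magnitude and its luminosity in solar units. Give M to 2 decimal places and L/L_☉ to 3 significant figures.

d = 1/p = 1000/106 mas = 9.434 pc
M = m − 5 log₁₀ d + 5 = 15.29 − 5·0.9747 + 5 = 15.417
M − M_☉ = 15.417 − 4.83 = 10.587
L/L_☉ = 10^(−0.4 × 10.587) = 5.826×10^-5

M ≈ 15.42; L/L_☉ ≈ 5.83×10^-5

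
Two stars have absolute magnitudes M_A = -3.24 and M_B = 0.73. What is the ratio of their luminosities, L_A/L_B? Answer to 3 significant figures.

L_A/L_B ≈ 38.7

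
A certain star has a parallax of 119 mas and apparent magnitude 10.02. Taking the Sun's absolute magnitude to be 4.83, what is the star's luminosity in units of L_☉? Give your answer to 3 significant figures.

L/L_☉ ≈ 5.93×10^-3

d = 1/p = 1000/119 mas = 8.403 pc
M = m − 5 log₁₀ d + 5 = 10.02 − 5·0.9245 + 5 = 10.398
M − M_☉ = 10.398 − 4.83 = 5.568
L/L_☉ = 10^(−0.4 × 5.568) = 5.928×10^-3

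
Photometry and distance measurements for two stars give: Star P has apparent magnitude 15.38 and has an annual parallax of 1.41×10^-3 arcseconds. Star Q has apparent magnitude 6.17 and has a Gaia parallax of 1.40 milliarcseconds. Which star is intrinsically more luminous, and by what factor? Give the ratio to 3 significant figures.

Star P: d = 1/p = 1/1.41×10^-3″ = 709.2 pc
Star P: M = m − 5 log₁₀ d + 5 = 15.38 − 5·2.8508 + 5 = 6.126
Star Q: p = 1.40 mas = 1.40×10^-3″ → d = 1/p = 714.3 pc
Star Q: M = m − 5 log₁₀ d + 5 = 6.17 − 5·2.8539 + 5 = -3.099
ΔM = M_P − M_Q = 6.126 − (-3.099) = 9.225; smaller M is more luminous → Star Q.
L ratio = 10^(0.4 |ΔM|) = 10^3.690 = 4900

Star Q is more luminous, by a factor of 4900.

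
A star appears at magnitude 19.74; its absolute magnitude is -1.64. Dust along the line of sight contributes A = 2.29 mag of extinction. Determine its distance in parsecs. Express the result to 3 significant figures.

m − M = 5 log₁₀(d/10 pc) + A  ⇒  19.74 − (-1.64) − 2.29 = 5 log₁₀(d/10)
19.090 = 5 log₁₀(d/10)
log₁₀ d = (m − M − A)/5 + 1 = 4.8180
d = 10^4.8180 = 65770 pc

d ≈ 65800 pc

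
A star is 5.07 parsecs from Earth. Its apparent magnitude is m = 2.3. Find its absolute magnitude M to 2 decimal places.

M ≈ 3.77

5 log₁₀(d/10 pc) = 5 log₁₀(5.070) − 5 = -1.475
M = m − 5 log₁₀(d/10) = 2.3 + 1.475 = 3.775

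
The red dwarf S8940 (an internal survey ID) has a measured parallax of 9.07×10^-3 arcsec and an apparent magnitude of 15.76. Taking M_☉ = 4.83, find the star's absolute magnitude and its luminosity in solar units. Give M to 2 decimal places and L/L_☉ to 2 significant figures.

M ≈ 10.55; L/L_☉ ≈ 5.2×10^-3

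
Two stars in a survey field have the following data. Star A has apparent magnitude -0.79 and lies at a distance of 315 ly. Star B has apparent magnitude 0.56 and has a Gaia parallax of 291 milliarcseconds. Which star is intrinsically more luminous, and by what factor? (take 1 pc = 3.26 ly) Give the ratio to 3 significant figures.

Star A is more luminous, by a factor of 2740.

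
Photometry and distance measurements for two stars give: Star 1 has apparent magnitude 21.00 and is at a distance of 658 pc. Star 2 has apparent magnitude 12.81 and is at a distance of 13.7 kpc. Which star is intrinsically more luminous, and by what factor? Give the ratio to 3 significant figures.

Star 1: M = m − 5 log₁₀ d + 5 = 21.00 − 5·2.8182 + 5 = 11.909
Star 2: d = 13.7 kpc = 13700 pc
Star 2: M = m − 5 log₁₀ d + 5 = 12.81 − 5·4.1367 + 5 = -2.874
ΔM = M_1 − M_2 = 11.909 − (-2.874) = 14.782; smaller M is more luminous → Star 2.
L ratio = 10^(0.4 |ΔM|) = 10^5.913 = 818400

Star 2 is more luminous, by a factor of 818000.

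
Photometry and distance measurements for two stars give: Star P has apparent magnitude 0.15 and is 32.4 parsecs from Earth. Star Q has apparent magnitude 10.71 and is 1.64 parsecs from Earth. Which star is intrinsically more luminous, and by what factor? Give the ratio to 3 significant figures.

Star P is more luminous, by a factor of 6.54×10^6.

Star P: M = m − 5 log₁₀ d + 5 = 0.15 − 5·1.5105 + 5 = -2.403
Star Q: M = m − 5 log₁₀ d + 5 = 10.71 − 5·0.2148 + 5 = 14.636
ΔM = M_P − M_Q = -2.403 − (14.636) = -17.039; smaller M is more luminous → Star P.
L ratio = 10^(0.4 |ΔM|) = 10^6.815 = 6.537×10^6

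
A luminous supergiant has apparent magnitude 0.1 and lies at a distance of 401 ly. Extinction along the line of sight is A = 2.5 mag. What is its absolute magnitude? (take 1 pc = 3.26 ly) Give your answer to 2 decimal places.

d = 401 ly / 3.26 = 123.0 pc
5 log₁₀(d/10 pc) = 5 log₁₀(123.0) − 5 = 5.450
M = m − 5 log₁₀(d/10) − A = 0.1 − 5.450 − 2.5 = -7.850

M ≈ -7.85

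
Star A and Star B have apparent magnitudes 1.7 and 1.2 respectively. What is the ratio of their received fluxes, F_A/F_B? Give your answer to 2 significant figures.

F_A/F_B ≈ 0.63

Magnitude difference = 0.5
Flux ratio = 10^(−0.4 Δm) = 10^(−0.4 × 0.5) = 10^-0.200 = 0.6310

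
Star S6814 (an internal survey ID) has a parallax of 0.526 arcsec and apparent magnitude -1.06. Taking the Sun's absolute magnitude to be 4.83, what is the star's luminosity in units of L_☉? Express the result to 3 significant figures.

d = 1/p = 1/0.526″ = 1.901 pc
M = m − 5 log₁₀ d + 5 = -1.06 − 5·0.2790 + 5 = 2.545
M − M_☉ = 2.545 − 4.83 = -2.285
L/L_☉ = 10^(−0.4 × -2.285) = 8.204

L/L_☉ ≈ 8.20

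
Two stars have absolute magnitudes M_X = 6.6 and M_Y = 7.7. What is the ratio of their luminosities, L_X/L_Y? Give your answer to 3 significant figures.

L_X/L_Y ≈ 2.75

ΔM = M_X − M_Y = -1.1
L_X/L_Y = 10^(−0.4 ΔM) = 10^0.440 = 2.754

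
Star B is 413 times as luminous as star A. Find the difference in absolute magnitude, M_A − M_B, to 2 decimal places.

M_A − M_B ≈ 6.54

Pogson: ΔM = −2.5 log₁₀(ratio) = −2.5 log₁₀(413) = −2.5 × 2.6160 = -6.540
Star B is brighter so has the smaller magnitude: M_A − M_B is positive.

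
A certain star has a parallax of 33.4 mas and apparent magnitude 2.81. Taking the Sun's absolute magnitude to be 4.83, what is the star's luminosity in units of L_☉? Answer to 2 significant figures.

d = 1/p = 1000/33.4 mas = 29.94 pc
M = m − 5 log₁₀ d + 5 = 2.81 − 5·1.4763 + 5 = 0.429
M − M_☉ = 0.429 − 4.83 = -4.401
L/L_☉ = 10^(−0.4 × -4.401) = 57.61

L/L_☉ ≈ 58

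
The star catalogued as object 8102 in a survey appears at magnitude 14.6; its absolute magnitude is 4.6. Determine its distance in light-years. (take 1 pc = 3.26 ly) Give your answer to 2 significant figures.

d ≈ 3300 ly

Distance modulus: m − M = 14.6 − (4.6) = 10.000
m − M = 5 log₁₀ d − 5
log₁₀ d = (m − M)/5 + 1 = 3.0000
d = 10^3.0000 = 1000 pc
= 3260 ly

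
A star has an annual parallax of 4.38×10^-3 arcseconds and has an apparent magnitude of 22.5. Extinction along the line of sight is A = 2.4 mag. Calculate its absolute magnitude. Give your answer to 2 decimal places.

d = 1/p = 1/4.38×10^-3″ = 228.3 pc
5 log₁₀(d/10 pc) = 5 log₁₀(228.3) − 5 = 6.793
M = m − 5 log₁₀(d/10) − A = 22.5 − 6.793 − 2.4 = 13.307

M ≈ 13.31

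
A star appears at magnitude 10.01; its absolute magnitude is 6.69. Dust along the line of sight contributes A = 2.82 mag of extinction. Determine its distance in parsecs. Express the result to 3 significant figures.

d ≈ 12.6 pc

m − M = 5 log₁₀(d/10 pc) + A  ⇒  10.01 − (6.69) − 2.82 = 5 log₁₀(d/10)
0.500 = 5 log₁₀(d/10)
log₁₀ d = (m − M − A)/5 + 1 = 1.1000
d = 10^1.1000 = 12.59 pc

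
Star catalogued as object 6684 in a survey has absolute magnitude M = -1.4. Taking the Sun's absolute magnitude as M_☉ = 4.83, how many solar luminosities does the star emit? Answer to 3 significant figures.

L/L_☉ ≈ 310

M − M_☉ = -1.4 − 4.83 = -6.230
L/L_☉ = 10^(−0.4 (M − M_☉)) = 10^2.492 = 310.5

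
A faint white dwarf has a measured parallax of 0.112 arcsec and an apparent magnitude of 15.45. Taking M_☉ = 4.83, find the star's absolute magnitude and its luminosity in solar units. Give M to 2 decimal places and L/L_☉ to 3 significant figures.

M ≈ 15.70; L/L_☉ ≈ 4.50×10^-5

d = 1/p = 1/0.112″ = 8.929 pc
M = m − 5 log₁₀ d + 5 = 15.45 − 5·0.9508 + 5 = 15.696
M − M_☉ = 15.696 − 4.83 = 10.866
L/L_☉ = 10^(−0.4 × 10.866) = 4.504×10^-5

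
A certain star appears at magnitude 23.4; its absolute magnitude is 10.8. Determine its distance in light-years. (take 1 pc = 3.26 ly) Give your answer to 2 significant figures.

d ≈ 11000 ly

μ = m − M = 12.600
m − M = 5 log₁₀ d − 5
log₁₀ d = (m − M)/5 + 1 = 3.5200
d = 10^3.5200 = 3311 pc
= 10790 ly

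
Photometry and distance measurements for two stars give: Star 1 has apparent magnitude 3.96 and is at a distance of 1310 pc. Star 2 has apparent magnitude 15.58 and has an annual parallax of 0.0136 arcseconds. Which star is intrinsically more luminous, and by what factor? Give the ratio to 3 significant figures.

Star 1 is more luminous, by a factor of 1.41×10^7.

Star 1: M = m − 5 log₁₀ d + 5 = 3.96 − 5·3.1173 + 5 = -6.626
Star 2: d = 1/p = 1/0.0136″ = 73.53 pc
Star 2: M = m − 5 log₁₀ d + 5 = 15.58 − 5·1.8665 + 5 = 11.248
ΔM = M_1 − M_2 = -6.626 − (11.248) = -17.874; smaller M is more luminous → Star 1.
L ratio = 10^(0.4 |ΔM|) = 10^7.150 = 1.411×10^7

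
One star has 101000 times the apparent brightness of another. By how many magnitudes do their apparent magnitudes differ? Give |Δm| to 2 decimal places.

|Δm| ≈ 12.51

Pogson: Δm = −2.5 log₁₀(ratio) = −2.5 log₁₀(101000) = −2.5 × 5.0043 = -12.511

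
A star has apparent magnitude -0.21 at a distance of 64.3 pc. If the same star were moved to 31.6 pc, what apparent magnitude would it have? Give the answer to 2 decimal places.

m ≈ -1.75

Flux ∝ 1/d², so Δm = 5 log₁₀(d₂/d₁) = 5 log₁₀(31.6/64.3) = -1.543
m₂ = m₁ + Δm = -0.21 + (-1.543) = -1.753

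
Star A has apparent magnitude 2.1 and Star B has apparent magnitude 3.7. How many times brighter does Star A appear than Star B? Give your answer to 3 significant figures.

Magnitude difference = -1.6
Flux ratio = 10^(−0.4 Δm) = 10^(−0.4 × -1.6) = 10^0.640 = 4.365

4.37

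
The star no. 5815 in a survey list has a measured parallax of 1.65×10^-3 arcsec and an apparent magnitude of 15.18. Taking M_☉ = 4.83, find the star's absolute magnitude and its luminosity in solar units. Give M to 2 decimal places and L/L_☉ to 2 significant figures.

d = 1/p = 1/1.65×10^-3″ = 606.1 pc
M = m − 5 log₁₀ d + 5 = 15.18 − 5·2.7825 + 5 = 6.267
M − M_☉ = 6.267 − 4.83 = 1.437
L/L_☉ = 10^(−0.4 × 1.437) = 0.2661

M ≈ 6.27; L/L_☉ ≈ 0.27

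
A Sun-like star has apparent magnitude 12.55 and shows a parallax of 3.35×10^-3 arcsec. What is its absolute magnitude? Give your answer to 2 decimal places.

M ≈ 5.18

d = 1/p = 1/3.35×10^-3″ = 298.5 pc
5 log₁₀(d/10 pc) = 5 log₁₀(298.5) − 5 = 7.375
M = m − 5 log₁₀(d/10) = 12.55 − 7.375 = 5.175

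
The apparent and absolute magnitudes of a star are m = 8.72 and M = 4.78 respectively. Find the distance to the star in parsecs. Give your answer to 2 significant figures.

d ≈ 61 pc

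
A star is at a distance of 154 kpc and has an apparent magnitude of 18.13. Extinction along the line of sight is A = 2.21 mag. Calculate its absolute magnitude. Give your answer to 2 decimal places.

M ≈ -5.02

d = 154 kpc = 154000 pc
5 log₁₀(d/10 pc) = 5 log₁₀(154000) − 5 = 20.938
M = m − 5 log₁₀(d/10) − A = 18.13 − 20.938 − 2.21 = -5.018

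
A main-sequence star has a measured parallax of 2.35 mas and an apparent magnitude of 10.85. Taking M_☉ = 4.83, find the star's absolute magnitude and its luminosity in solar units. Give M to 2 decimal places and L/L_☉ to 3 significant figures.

d = 1/p = 1000/2.35 mas = 425.5 pc
M = m − 5 log₁₀ d + 5 = 10.85 − 5·2.6289 + 5 = 2.705
M − M_☉ = 2.705 − 4.83 = -2.125
L/L_☉ = 10^(−0.4 × -2.125) = 7.077

M ≈ 2.71; L/L_☉ ≈ 7.08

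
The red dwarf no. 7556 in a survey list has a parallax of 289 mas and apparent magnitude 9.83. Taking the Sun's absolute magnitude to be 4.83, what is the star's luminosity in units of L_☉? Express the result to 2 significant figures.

L/L_☉ ≈ 1.2×10^-3

d = 1/p = 1000/289 mas = 3.460 pc
M = m − 5 log₁₀ d + 5 = 9.83 − 5·0.5391 + 5 = 12.134
M − M_☉ = 12.134 − 4.83 = 7.304
L/L_☉ = 10^(−0.4 × 7.304) = 1.197×10^-3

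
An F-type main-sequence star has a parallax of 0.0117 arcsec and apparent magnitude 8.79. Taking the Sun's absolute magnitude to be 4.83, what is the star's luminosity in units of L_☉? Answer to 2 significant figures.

L/L_☉ ≈ 1.9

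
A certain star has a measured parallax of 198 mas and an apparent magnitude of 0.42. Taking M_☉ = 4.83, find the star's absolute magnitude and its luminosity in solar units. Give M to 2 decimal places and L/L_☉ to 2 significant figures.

d = 1/p = 1000/198 mas = 5.051 pc
M = m − 5 log₁₀ d + 5 = 0.42 − 5·0.7033 + 5 = 1.903
M − M_☉ = 1.903 − 4.83 = -2.927
L/L_☉ = 10^(−0.4 × -2.927) = 14.81

M ≈ 1.90; L/L_☉ ≈ 15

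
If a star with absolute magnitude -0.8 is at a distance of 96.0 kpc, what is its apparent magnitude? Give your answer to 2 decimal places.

d = 96.0 kpc = 96000 pc
m = M + 5 log₁₀ d − 5 = -0.8 + 5·4.9823 − 5 = 19.111

m ≈ 19.11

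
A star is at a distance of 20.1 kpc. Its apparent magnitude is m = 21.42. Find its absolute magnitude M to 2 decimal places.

M ≈ 4.90

d = 20.1 kpc = 20100 pc
5 log₁₀(d/10 pc) = 5 log₁₀(20100) − 5 = 16.516
M = m − 5 log₁₀(d/10) = 21.42 − 16.516 = 4.904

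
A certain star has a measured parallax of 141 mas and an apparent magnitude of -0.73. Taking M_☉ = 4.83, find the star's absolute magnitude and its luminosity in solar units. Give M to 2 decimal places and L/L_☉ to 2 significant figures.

M ≈ 0.02; L/L_☉ ≈ 84

d = 1/p = 1000/141 mas = 7.092 pc
M = m − 5 log₁₀ d + 5 = -0.73 − 5·0.8508 + 5 = 0.016
M − M_☉ = 0.016 − 4.83 = -4.814
L/L_☉ = 10^(−0.4 × -4.814) = 84.25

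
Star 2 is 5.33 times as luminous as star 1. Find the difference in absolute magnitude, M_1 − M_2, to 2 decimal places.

M_1 − M_2 ≈ 1.82

Pogson: ΔM = −2.5 log₁₀(ratio) = −2.5 log₁₀(5.33) = −2.5 × 0.7267 = -1.817
Star 2 is brighter so has the smaller magnitude: M_1 − M_2 is positive.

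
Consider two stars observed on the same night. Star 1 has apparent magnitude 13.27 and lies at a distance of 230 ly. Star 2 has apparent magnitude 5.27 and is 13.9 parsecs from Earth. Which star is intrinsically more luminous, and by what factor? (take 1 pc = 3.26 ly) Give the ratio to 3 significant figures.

Star 2 is more luminous, by a factor of 61.5.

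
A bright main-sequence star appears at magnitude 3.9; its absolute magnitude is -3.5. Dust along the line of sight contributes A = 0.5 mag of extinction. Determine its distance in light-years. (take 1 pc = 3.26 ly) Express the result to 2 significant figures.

d ≈ 780 ly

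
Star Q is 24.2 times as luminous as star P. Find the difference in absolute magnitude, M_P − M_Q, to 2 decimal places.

M_P − M_Q ≈ 3.46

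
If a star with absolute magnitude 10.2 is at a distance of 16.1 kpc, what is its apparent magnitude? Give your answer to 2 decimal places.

m ≈ 26.23

d = 16.1 kpc = 16100 pc
m = M + 5 log₁₀ d − 5 = 10.2 + 5·4.2068 − 5 = 26.234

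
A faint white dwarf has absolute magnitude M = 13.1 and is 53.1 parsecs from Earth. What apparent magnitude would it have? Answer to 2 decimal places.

m ≈ 16.73

m = M + 5 log₁₀ d − 5 = 13.1 + 5·1.7251 − 5 = 16.725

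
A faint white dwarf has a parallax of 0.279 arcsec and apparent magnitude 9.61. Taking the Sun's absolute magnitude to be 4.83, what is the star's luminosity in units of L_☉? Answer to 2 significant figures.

d = 1/p = 1/0.279″ = 3.584 pc
M = m − 5 log₁₀ d + 5 = 9.61 − 5·0.5544 + 5 = 11.838
M − M_☉ = 11.838 − 4.83 = 7.008
L/L_☉ = 10^(−0.4 × 7.008) = 1.573×10^-3

L/L_☉ ≈ 1.6×10^-3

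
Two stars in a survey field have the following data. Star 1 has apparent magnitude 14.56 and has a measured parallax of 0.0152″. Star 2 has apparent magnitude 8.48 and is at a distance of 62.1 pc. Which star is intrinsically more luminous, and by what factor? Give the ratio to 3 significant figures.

Star 1: d = 1/p = 1/0.0152″ = 65.79 pc
Star 1: M = m − 5 log₁₀ d + 5 = 14.56 − 5·1.8182 + 5 = 10.469
Star 2: M = m − 5 log₁₀ d + 5 = 8.48 − 5·1.7931 + 5 = 4.515
ΔM = M_1 − M_2 = 10.469 − (4.515) = 5.955; smaller M is more luminous → Star 2.
L ratio = 10^(0.4 |ΔM|) = 10^2.382 = 240.9

Star 2 is more luminous, by a factor of 241.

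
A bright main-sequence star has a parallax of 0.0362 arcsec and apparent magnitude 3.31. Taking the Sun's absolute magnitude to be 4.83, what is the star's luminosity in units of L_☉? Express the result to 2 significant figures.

L/L_☉ ≈ 31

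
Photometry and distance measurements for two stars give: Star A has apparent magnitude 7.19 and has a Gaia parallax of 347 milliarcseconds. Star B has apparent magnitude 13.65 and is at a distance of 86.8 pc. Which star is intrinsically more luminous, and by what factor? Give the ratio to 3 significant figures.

Star A: p = 347 mas = 0.347″ → d = 1/p = 2.882 pc
Star A: M = m − 5 log₁₀ d + 5 = 7.19 − 5·0.4597 + 5 = 9.892
Star B: M = m − 5 log₁₀ d + 5 = 13.65 − 5·1.9385 + 5 = 8.957
ΔM = M_A − M_B = 9.892 − (8.957) = 0.934; smaller M is more luminous → Star B.
L ratio = 10^(0.4 |ΔM|) = 10^0.374 = 2.364

Star B is more luminous, by a factor of 2.36.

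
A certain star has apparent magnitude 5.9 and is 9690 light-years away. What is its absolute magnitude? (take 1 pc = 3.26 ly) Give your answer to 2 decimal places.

M ≈ -6.47

d = 9690 ly / 3.26 = 2972 pc
5 log₁₀(d/10 pc) = 5 log₁₀(2972) − 5 = 12.366
M = m − 5 log₁₀(d/10) = 5.9 − 12.366 = -6.466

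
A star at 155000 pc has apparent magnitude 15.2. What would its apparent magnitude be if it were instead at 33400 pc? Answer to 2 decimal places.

Flux ∝ 1/d², so Δm = 5 log₁₀(d₂/d₁) = 5 log₁₀(33400/155000) = -3.333
m₂ = m₁ + Δm = 15.2 + (-3.333) = 11.867

m ≈ 11.87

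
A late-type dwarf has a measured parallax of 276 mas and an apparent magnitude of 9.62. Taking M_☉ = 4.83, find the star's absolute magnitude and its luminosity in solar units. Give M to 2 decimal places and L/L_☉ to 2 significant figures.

M ≈ 11.82; L/L_☉ ≈ 1.6×10^-3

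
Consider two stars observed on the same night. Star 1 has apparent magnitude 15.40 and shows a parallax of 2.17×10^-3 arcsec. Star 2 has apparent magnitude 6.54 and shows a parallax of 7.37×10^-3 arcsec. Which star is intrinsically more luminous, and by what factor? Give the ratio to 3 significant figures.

Star 1: d = 1/p = 1/2.17×10^-3″ = 460.8 pc
Star 1: M = m − 5 log₁₀ d + 5 = 15.40 − 5·2.6635 + 5 = 7.082
Star 2: d = 1/p = 1/7.37×10^-3″ = 135.7 pc
Star 2: M = m − 5 log₁₀ d + 5 = 6.54 − 5·2.1325 + 5 = 0.877
ΔM = M_1 − M_2 = 7.082 − (0.877) = 6.205; smaller M is more luminous → Star 2.
L ratio = 10^(0.4 |ΔM|) = 10^2.482 = 303.4

Star 2 is more luminous, by a factor of 303.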